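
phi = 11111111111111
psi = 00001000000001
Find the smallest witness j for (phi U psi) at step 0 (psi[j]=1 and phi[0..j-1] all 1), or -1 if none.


(phi U psi) at 0: need smallest j with psi[j]=1 and phi[i]=1 for all i in [0,j).
Scan from step 0:
  step 0: phi=1, psi=0 -> continue
  step 1: phi=1, psi=0 -> continue
  step 2: phi=1, psi=0 -> continue
  step 3: phi=1, psi=0 -> continue
  step 4: psi=1 and phi held for [0,4) -> witness found
Witness step = 4

4


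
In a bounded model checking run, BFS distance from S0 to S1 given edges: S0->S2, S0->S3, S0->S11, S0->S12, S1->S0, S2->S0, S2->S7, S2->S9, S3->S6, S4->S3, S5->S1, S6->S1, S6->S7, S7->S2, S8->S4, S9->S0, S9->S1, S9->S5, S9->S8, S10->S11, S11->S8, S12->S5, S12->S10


BFS layer-by-layer from S0:
  dist 0: {S0}
  dist 1: {S2, S3, S11, S12}
  dist 2: {S5, S6, S7, S8, S9, S10}
  dist 3: {S1, S4}
  -> S1 reached at distance 3
Shortest path length = 3

3


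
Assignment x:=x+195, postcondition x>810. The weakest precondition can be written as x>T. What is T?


Formula: wp(x:=E, P) = P[E/x] (substitute E for x in postcondition)
Step 1: Postcondition: x>810
Step 2: Substitute x+195 for x: x+195>810
Step 3: Solve for x: x > 810-195 = 615

615


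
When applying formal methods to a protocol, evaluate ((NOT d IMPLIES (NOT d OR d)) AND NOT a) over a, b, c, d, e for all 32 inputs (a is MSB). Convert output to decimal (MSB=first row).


Formula: ((NOT d IMPLIES (NOT d OR d)) AND NOT a) over a, b, c, d, e (32 rows)
Evaluate each row (bits = a,b,c,d,e, MSB first):
  row 0 [00000]: ((NOT 0 IMPLIES (NOT 0 OR 0)) AND NOT 0) -> 1
  row 1 [00001]: ((NOT 0 IMPLIES (NOT 0 OR 0)) AND NOT 0) -> 1
  row 2 [00010]: ((NOT 1 IMPLIES (NOT 1 OR 1)) AND NOT 0) -> 1
  row 3 [00011]: ((NOT 1 IMPLIES (NOT 1 OR 1)) AND NOT 0) -> 1
  row 4 [00100]: ((NOT 0 IMPLIES (NOT 0 OR 0)) AND NOT 0) -> 1
  row 5 [00101]: ((NOT 0 IMPLIES (NOT 0 OR 0)) AND NOT 0) -> 1
  row 6 [00110]: ((NOT 1 IMPLIES (NOT 1 OR 1)) AND NOT 0) -> 1
  row 7 [00111]: ((NOT 1 IMPLIES (NOT 1 OR 1)) AND NOT 0) -> 1
  row 8 [01000]: ((NOT 0 IMPLIES (NOT 0 OR 0)) AND NOT 0) -> 1
  row 9 [01001]: ((NOT 0 IMPLIES (NOT 0 OR 0)) AND NOT 0) -> 1
  row 10 [01010]: ((NOT 1 IMPLIES (NOT 1 OR 1)) AND NOT 0) -> 1
  row 11 [01011]: ((NOT 1 IMPLIES (NOT 1 OR 1)) AND NOT 0) -> 1
  row 12 [01100]: ((NOT 0 IMPLIES (NOT 0 OR 0)) AND NOT 0) -> 1
  row 13 [01101]: ((NOT 0 IMPLIES (NOT 0 OR 0)) AND NOT 0) -> 1
  row 14 [01110]: ((NOT 1 IMPLIES (NOT 1 OR 1)) AND NOT 0) -> 1
  row 15 [01111]: ((NOT 1 IMPLIES (NOT 1 OR 1)) AND NOT 0) -> 1
  row 16 [10000]: ((NOT 0 IMPLIES (NOT 0 OR 0)) AND NOT 1) -> 0
  row 17 [10001]: ((NOT 0 IMPLIES (NOT 0 OR 0)) AND NOT 1) -> 0
  row 18 [10010]: ((NOT 1 IMPLIES (NOT 1 OR 1)) AND NOT 1) -> 0
  row 19 [10011]: ((NOT 1 IMPLIES (NOT 1 OR 1)) AND NOT 1) -> 0
  row 20 [10100]: ((NOT 0 IMPLIES (NOT 0 OR 0)) AND NOT 1) -> 0
  row 21 [10101]: ((NOT 0 IMPLIES (NOT 0 OR 0)) AND NOT 1) -> 0
  row 22 [10110]: ((NOT 1 IMPLIES (NOT 1 OR 1)) AND NOT 1) -> 0
  row 23 [10111]: ((NOT 1 IMPLIES (NOT 1 OR 1)) AND NOT 1) -> 0
  row 24 [11000]: ((NOT 0 IMPLIES (NOT 0 OR 0)) AND NOT 1) -> 0
  row 25 [11001]: ((NOT 0 IMPLIES (NOT 0 OR 0)) AND NOT 1) -> 0
  row 26 [11010]: ((NOT 1 IMPLIES (NOT 1 OR 1)) AND NOT 1) -> 0
  row 27 [11011]: ((NOT 1 IMPLIES (NOT 1 OR 1)) AND NOT 1) -> 0
  row 28 [11100]: ((NOT 0 IMPLIES (NOT 0 OR 0)) AND NOT 1) -> 0
  row 29 [11101]: ((NOT 0 IMPLIES (NOT 0 OR 0)) AND NOT 1) -> 0
  row 30 [11110]: ((NOT 1 IMPLIES (NOT 1 OR 1)) AND NOT 1) -> 0
  row 31 [11111]: ((NOT 1 IMPLIES (NOT 1 OR 1)) AND NOT 1) -> 0
Full result column, 4 rows per line (a,b,c fixed per line; d,e runs 00..11 left to right):
  rows 0-3 [a,b,c=000]: 1111  = hex F
  rows 4-7 [a,b,c=001]: 1111  = hex F
  rows 8-11 [a,b,c=010]: 1111  = hex F
  rows 12-15 [a,b,c=011]: 1111  = hex F
  rows 16-19 [a,b,c=100]: 0000  = hex 0
  rows 20-23 [a,b,c=101]: 0000  = hex 0
  rows 24-27 [a,b,c=110]: 0000  = hex 0
  rows 28-31 [a,b,c=111]: 0000  = hex 0
Output column (row 0 .. row 31) = 11111111111111110000000000000000
Output column grouped in 4s = 1111 1111 1111 1111 0000 0000 0000 0000 = 0xFFFF0000
Convert to decimal digit by digit (value = value*16 + digit):
  F -> 15
  15*16 + 15 (F) = 255
  255*16 + 15 (F) = 4095
  4095*16 + 15 (F) = 65535
  65535*16 + 0 = 1048560
  1048560*16 + 0 = 16776960
  16776960*16 + 0 = 268431360
  268431360*16 + 0 = 4294901760
Decimal = 4294901760

4294901760


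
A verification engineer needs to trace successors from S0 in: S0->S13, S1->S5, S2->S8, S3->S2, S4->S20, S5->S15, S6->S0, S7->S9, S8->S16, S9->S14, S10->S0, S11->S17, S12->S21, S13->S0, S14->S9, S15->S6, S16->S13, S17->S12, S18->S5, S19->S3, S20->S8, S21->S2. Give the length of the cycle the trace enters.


Trace from S0 until a state repeats:
  S0 -> S13 -> S0
S0 first seen at step 0, revisited at step 2.
Cycle length = 2 - 0 = 2

2


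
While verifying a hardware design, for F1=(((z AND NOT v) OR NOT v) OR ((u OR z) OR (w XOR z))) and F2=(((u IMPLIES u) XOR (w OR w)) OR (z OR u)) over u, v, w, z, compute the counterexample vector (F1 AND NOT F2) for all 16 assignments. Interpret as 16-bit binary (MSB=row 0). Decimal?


F1 = (((z AND NOT v) OR NOT v) OR ((u OR z) OR (w XOR z)))
F2 = (((u IMPLIES u) XOR (w OR w)) OR (z OR u))
Counterexample to F1=>F2 is where F1=1 and F2=0.
Evaluate each row (bits = u,v,w,z, MSB first):
  row 0 [0000]: F1=1 F2=1 -> F1&~F2 -> 0
  row 1 [0001]: F1=1 F2=1 -> F1&~F2 -> 0
  row 2 [0010]: F1=1 F2=0 -> F1&~F2 -> 1
  row 3 [0011]: F1=1 F2=1 -> F1&~F2 -> 0
  row 4 [0100]: F1=0 F2=1 -> F1&~F2 -> 0
  row 5 [0101]: F1=1 F2=1 -> F1&~F2 -> 0
  row 6 [0110]: F1=1 F2=0 -> F1&~F2 -> 1
  row 7 [0111]: F1=1 F2=1 -> F1&~F2 -> 0
  row 8 [1000]: F1=1 F2=1 -> F1&~F2 -> 0
  row 9 [1001]: F1=1 F2=1 -> F1&~F2 -> 0
  row 10 [1010]: F1=1 F2=1 -> F1&~F2 -> 0
  row 11 [1011]: F1=1 F2=1 -> F1&~F2 -> 0
  row 12 [1100]: F1=1 F2=1 -> F1&~F2 -> 0
  row 13 [1101]: F1=1 F2=1 -> F1&~F2 -> 0
  row 14 [1110]: F1=1 F2=1 -> F1&~F2 -> 0
  row 15 [1111]: F1=1 F2=1 -> F1&~F2 -> 0
Full result column, 4 rows per line (u,v fixed per line; w,z runs 00..11 left to right):
  rows 0-3 [u,v=00]: 0010  = hex 2
  rows 4-7 [u,v=01]: 0010  = hex 2
  rows 8-11 [u,v=10]: 0000  = hex 0
  rows 12-15 [u,v=11]: 0000  = hex 0
Counterexample vector (row 0 .. row 15) = 0010001000000000
Output column grouped in 4s = 0010 0010 0000 0000 = 0x2200
Convert to decimal digit by digit (value = value*16 + digit):
  2 -> 2
  2*16 + 2 = 34
  34*16 + 0 = 544
  544*16 + 0 = 8704
Decimal = 8704

8704


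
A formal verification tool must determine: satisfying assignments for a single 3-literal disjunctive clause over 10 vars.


Step 1: Total=2^10=1024
Step 2: Unsat when all 3 false: 2^7=128
Step 3: Sat=1024-128=896

896


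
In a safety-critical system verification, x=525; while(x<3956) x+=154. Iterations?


Step 1: x goes from 525 toward 3956 by 154; the body runs while x<3956, so iterations = ceil((bound-start)/step)
Step 2: Distance=3431
Step 3: ceil(3431/154)=23

23


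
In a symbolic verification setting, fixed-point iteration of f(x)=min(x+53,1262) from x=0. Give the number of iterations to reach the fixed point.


Step 1: x=0, cap=1262, increment=53
Step 2: x grows by 53 each step until capped at 1262; fixed point is x=1262
Step 3: iterations = ceil(1262/53) = 24

24


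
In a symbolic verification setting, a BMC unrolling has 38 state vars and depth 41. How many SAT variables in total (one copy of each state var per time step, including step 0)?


BMC unrolls to depth k, creating one copy of each state var for steps 0..k.
Step count = 41 + 1 = 42 (steps 0 through 41)
Vars per step = 38
Total = 38 * 42 = 1596

1596


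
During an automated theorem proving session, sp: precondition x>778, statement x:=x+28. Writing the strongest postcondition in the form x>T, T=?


Formula: sp(P, x:=E) = exists old_x. (x = E[old_x/x]) AND P[old_x/x] (old_x is the value of x before the assignment; eliminate old_x by solving x = E[old_x/x] for old_x)
Step 1: Precondition P: x>778, i.e. old_x > 778
Step 2: Assignment gives x = old_x + 28, so old_x = x - 28
Step 3: Substitute into P: x - 28 > 778
Step 4: Simplify: x > 778+28 = 806

806


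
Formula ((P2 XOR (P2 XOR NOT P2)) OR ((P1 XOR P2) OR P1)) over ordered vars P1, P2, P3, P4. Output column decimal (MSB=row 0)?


Formula: ((P2 XOR (P2 XOR NOT P2)) OR ((P1 XOR P2) OR P1)) over P1, P2, P3, P4 (16 rows)
Evaluate each row (bits = P1,P2,P3,P4, MSB first):
  row 0 [0000]: ((0 XOR (0 XOR NOT 0)) OR ((0 XOR 0) OR 0)) -> 1
  row 1 [0001]: ((0 XOR (0 XOR NOT 0)) OR ((0 XOR 0) OR 0)) -> 1
  row 2 [0010]: ((0 XOR (0 XOR NOT 0)) OR ((0 XOR 0) OR 0)) -> 1
  row 3 [0011]: ((0 XOR (0 XOR NOT 0)) OR ((0 XOR 0) OR 0)) -> 1
  row 4 [0100]: ((1 XOR (1 XOR NOT 1)) OR ((0 XOR 1) OR 0)) -> 1
  row 5 [0101]: ((1 XOR (1 XOR NOT 1)) OR ((0 XOR 1) OR 0)) -> 1
  row 6 [0110]: ((1 XOR (1 XOR NOT 1)) OR ((0 XOR 1) OR 0)) -> 1
  row 7 [0111]: ((1 XOR (1 XOR NOT 1)) OR ((0 XOR 1) OR 0)) -> 1
  row 8 [1000]: ((0 XOR (0 XOR NOT 0)) OR ((1 XOR 0) OR 1)) -> 1
  row 9 [1001]: ((0 XOR (0 XOR NOT 0)) OR ((1 XOR 0) OR 1)) -> 1
  row 10 [1010]: ((0 XOR (0 XOR NOT 0)) OR ((1 XOR 0) OR 1)) -> 1
  row 11 [1011]: ((0 XOR (0 XOR NOT 0)) OR ((1 XOR 0) OR 1)) -> 1
  row 12 [1100]: ((1 XOR (1 XOR NOT 1)) OR ((1 XOR 1) OR 1)) -> 1
  row 13 [1101]: ((1 XOR (1 XOR NOT 1)) OR ((1 XOR 1) OR 1)) -> 1
  row 14 [1110]: ((1 XOR (1 XOR NOT 1)) OR ((1 XOR 1) OR 1)) -> 1
  row 15 [1111]: ((1 XOR (1 XOR NOT 1)) OR ((1 XOR 1) OR 1)) -> 1
Full result column, 4 rows per line (P1,P2 fixed per line; P3,P4 runs 00..11 left to right):
  rows 0-3 [P1,P2=00]: 1111  = hex F
  rows 4-7 [P1,P2=01]: 1111  = hex F
  rows 8-11 [P1,P2=10]: 1111  = hex F
  rows 12-15 [P1,P2=11]: 1111  = hex F
Output column (row 0 .. row 15) = 1111111111111111
Output column grouped in 4s = 1111 1111 1111 1111 = 0xFFFF
Convert to decimal digit by digit (value = value*16 + digit):
  F -> 15
  15*16 + 15 (F) = 255
  255*16 + 15 (F) = 4095
  4095*16 + 15 (F) = 65535
Decimal = 65535

65535


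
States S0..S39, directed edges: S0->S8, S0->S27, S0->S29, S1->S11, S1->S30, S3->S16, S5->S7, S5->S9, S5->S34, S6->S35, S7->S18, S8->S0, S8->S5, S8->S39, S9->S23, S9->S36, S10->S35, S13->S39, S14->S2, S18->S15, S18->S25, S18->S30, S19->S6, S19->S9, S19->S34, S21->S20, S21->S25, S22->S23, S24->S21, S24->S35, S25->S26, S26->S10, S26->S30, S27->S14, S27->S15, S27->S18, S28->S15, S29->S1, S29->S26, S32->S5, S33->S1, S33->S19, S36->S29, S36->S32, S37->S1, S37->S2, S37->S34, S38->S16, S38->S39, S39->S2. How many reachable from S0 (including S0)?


BFS from S0:
  layer 0: {S0}
  layer 1: {S8, S27, S29}
  layer 2: {S1, S5, S14, S15, S18, S26, S39}
  layer 3: {S2, S7, S9, S10, S11, S25, S30, S34}
  layer 4: {S23, S35, S36}
  layer 5: {S32}
Reachable set: {S0, S1, S2, S5, S7, S8, S9, S10, S11, S14, S15, S18, S23, S25, S26, S27, S29, S30, S32, S34, S35, S36, S39}
Count = 23

23


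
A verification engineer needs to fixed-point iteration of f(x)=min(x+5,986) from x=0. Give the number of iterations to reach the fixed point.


Step 1: x=0, cap=986, increment=5
Step 2: x grows by 5 each step until capped at 986; fixed point is x=986
Step 3: iterations = ceil(986/5) = 198

198


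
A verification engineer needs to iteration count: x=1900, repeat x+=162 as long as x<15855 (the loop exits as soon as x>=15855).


Step 1: x goes from 1900 toward 15855 by 162; the body runs while x<15855, so iterations = ceil((bound-start)/step)
Step 2: Distance=13955
Step 3: ceil(13955/162)=87

87


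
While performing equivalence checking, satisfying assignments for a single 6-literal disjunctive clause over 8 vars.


Step 1: Total=2^8=256
Step 2: Unsat when all 6 false: 2^2=4
Step 3: Sat=256-4=252

252


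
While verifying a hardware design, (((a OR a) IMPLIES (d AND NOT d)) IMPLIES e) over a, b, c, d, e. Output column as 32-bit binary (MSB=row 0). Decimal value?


Formula: (((a OR a) IMPLIES (d AND NOT d)) IMPLIES e) over a, b, c, d, e (32 rows)
Evaluate each row (bits = a,b,c,d,e, MSB first):
  row 0 [00000]: (((0 OR 0) IMPLIES (0 AND NOT 0)) IMPLIES 0) -> 0
  row 1 [00001]: (((0 OR 0) IMPLIES (0 AND NOT 0)) IMPLIES 1) -> 1
  row 2 [00010]: (((0 OR 0) IMPLIES (1 AND NOT 1)) IMPLIES 0) -> 0
  row 3 [00011]: (((0 OR 0) IMPLIES (1 AND NOT 1)) IMPLIES 1) -> 1
  row 4 [00100]: (((0 OR 0) IMPLIES (0 AND NOT 0)) IMPLIES 0) -> 0
  row 5 [00101]: (((0 OR 0) IMPLIES (0 AND NOT 0)) IMPLIES 1) -> 1
  row 6 [00110]: (((0 OR 0) IMPLIES (1 AND NOT 1)) IMPLIES 0) -> 0
  row 7 [00111]: (((0 OR 0) IMPLIES (1 AND NOT 1)) IMPLIES 1) -> 1
  row 8 [01000]: (((0 OR 0) IMPLIES (0 AND NOT 0)) IMPLIES 0) -> 0
  row 9 [01001]: (((0 OR 0) IMPLIES (0 AND NOT 0)) IMPLIES 1) -> 1
  row 10 [01010]: (((0 OR 0) IMPLIES (1 AND NOT 1)) IMPLIES 0) -> 0
  row 11 [01011]: (((0 OR 0) IMPLIES (1 AND NOT 1)) IMPLIES 1) -> 1
  row 12 [01100]: (((0 OR 0) IMPLIES (0 AND NOT 0)) IMPLIES 0) -> 0
  row 13 [01101]: (((0 OR 0) IMPLIES (0 AND NOT 0)) IMPLIES 1) -> 1
  row 14 [01110]: (((0 OR 0) IMPLIES (1 AND NOT 1)) IMPLIES 0) -> 0
  row 15 [01111]: (((0 OR 0) IMPLIES (1 AND NOT 1)) IMPLIES 1) -> 1
  row 16 [10000]: (((1 OR 1) IMPLIES (0 AND NOT 0)) IMPLIES 0) -> 1
  row 17 [10001]: (((1 OR 1) IMPLIES (0 AND NOT 0)) IMPLIES 1) -> 1
  row 18 [10010]: (((1 OR 1) IMPLIES (1 AND NOT 1)) IMPLIES 0) -> 1
  row 19 [10011]: (((1 OR 1) IMPLIES (1 AND NOT 1)) IMPLIES 1) -> 1
  row 20 [10100]: (((1 OR 1) IMPLIES (0 AND NOT 0)) IMPLIES 0) -> 1
  row 21 [10101]: (((1 OR 1) IMPLIES (0 AND NOT 0)) IMPLIES 1) -> 1
  row 22 [10110]: (((1 OR 1) IMPLIES (1 AND NOT 1)) IMPLIES 0) -> 1
  row 23 [10111]: (((1 OR 1) IMPLIES (1 AND NOT 1)) IMPLIES 1) -> 1
  row 24 [11000]: (((1 OR 1) IMPLIES (0 AND NOT 0)) IMPLIES 0) -> 1
  row 25 [11001]: (((1 OR 1) IMPLIES (0 AND NOT 0)) IMPLIES 1) -> 1
  row 26 [11010]: (((1 OR 1) IMPLIES (1 AND NOT 1)) IMPLIES 0) -> 1
  row 27 [11011]: (((1 OR 1) IMPLIES (1 AND NOT 1)) IMPLIES 1) -> 1
  row 28 [11100]: (((1 OR 1) IMPLIES (0 AND NOT 0)) IMPLIES 0) -> 1
  row 29 [11101]: (((1 OR 1) IMPLIES (0 AND NOT 0)) IMPLIES 1) -> 1
  row 30 [11110]: (((1 OR 1) IMPLIES (1 AND NOT 1)) IMPLIES 0) -> 1
  row 31 [11111]: (((1 OR 1) IMPLIES (1 AND NOT 1)) IMPLIES 1) -> 1
Full result column, 4 rows per line (a,b,c fixed per line; d,e runs 00..11 left to right):
  rows 0-3 [a,b,c=000]: 0101  = hex 5
  rows 4-7 [a,b,c=001]: 0101  = hex 5
  rows 8-11 [a,b,c=010]: 0101  = hex 5
  rows 12-15 [a,b,c=011]: 0101  = hex 5
  rows 16-19 [a,b,c=100]: 1111  = hex F
  rows 20-23 [a,b,c=101]: 1111  = hex F
  rows 24-27 [a,b,c=110]: 1111  = hex F
  rows 28-31 [a,b,c=111]: 1111  = hex F
Output column (row 0 .. row 31) = 01010101010101011111111111111111
Output column grouped in 4s = 0101 0101 0101 0101 1111 1111 1111 1111 = 0x5555FFFF
Convert to decimal digit by digit (value = value*16 + digit):
  5 -> 5
  5*16 + 5 = 85
  85*16 + 5 = 1365
  1365*16 + 5 = 21845
  21845*16 + 15 (F) = 349535
  349535*16 + 15 (F) = 5592575
  5592575*16 + 15 (F) = 89481215
  89481215*16 + 15 (F) = 1431699455
Decimal = 1431699455

1431699455


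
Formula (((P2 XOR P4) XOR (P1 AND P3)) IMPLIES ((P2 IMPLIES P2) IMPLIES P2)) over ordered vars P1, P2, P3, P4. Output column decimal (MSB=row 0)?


Formula: (((P2 XOR P4) XOR (P1 AND P3)) IMPLIES ((P2 IMPLIES P2) IMPLIES P2)) over P1, P2, P3, P4 (16 rows)
Evaluate each row (bits = P1,P2,P3,P4, MSB first):
  row 0 [0000]: (((0 XOR 0) XOR (0 AND 0)) IMPLIES ((0 IMPLIES 0) IMPLIES 0)) -> 1
  row 1 [0001]: (((0 XOR 1) XOR (0 AND 0)) IMPLIES ((0 IMPLIES 0) IMPLIES 0)) -> 0
  row 2 [0010]: (((0 XOR 0) XOR (0 AND 1)) IMPLIES ((0 IMPLIES 0) IMPLIES 0)) -> 1
  row 3 [0011]: (((0 XOR 1) XOR (0 AND 1)) IMPLIES ((0 IMPLIES 0) IMPLIES 0)) -> 0
  row 4 [0100]: (((1 XOR 0) XOR (0 AND 0)) IMPLIES ((1 IMPLIES 1) IMPLIES 1)) -> 1
  row 5 [0101]: (((1 XOR 1) XOR (0 AND 0)) IMPLIES ((1 IMPLIES 1) IMPLIES 1)) -> 1
  row 6 [0110]: (((1 XOR 0) XOR (0 AND 1)) IMPLIES ((1 IMPLIES 1) IMPLIES 1)) -> 1
  row 7 [0111]: (((1 XOR 1) XOR (0 AND 1)) IMPLIES ((1 IMPLIES 1) IMPLIES 1)) -> 1
  row 8 [1000]: (((0 XOR 0) XOR (1 AND 0)) IMPLIES ((0 IMPLIES 0) IMPLIES 0)) -> 1
  row 9 [1001]: (((0 XOR 1) XOR (1 AND 0)) IMPLIES ((0 IMPLIES 0) IMPLIES 0)) -> 0
  row 10 [1010]: (((0 XOR 0) XOR (1 AND 1)) IMPLIES ((0 IMPLIES 0) IMPLIES 0)) -> 0
  row 11 [1011]: (((0 XOR 1) XOR (1 AND 1)) IMPLIES ((0 IMPLIES 0) IMPLIES 0)) -> 1
  row 12 [1100]: (((1 XOR 0) XOR (1 AND 0)) IMPLIES ((1 IMPLIES 1) IMPLIES 1)) -> 1
  row 13 [1101]: (((1 XOR 1) XOR (1 AND 0)) IMPLIES ((1 IMPLIES 1) IMPLIES 1)) -> 1
  row 14 [1110]: (((1 XOR 0) XOR (1 AND 1)) IMPLIES ((1 IMPLIES 1) IMPLIES 1)) -> 1
  row 15 [1111]: (((1 XOR 1) XOR (1 AND 1)) IMPLIES ((1 IMPLIES 1) IMPLIES 1)) -> 1
Full result column, 4 rows per line (P1,P2 fixed per line; P3,P4 runs 00..11 left to right):
  rows 0-3 [P1,P2=00]: 1010  = hex A
  rows 4-7 [P1,P2=01]: 1111  = hex F
  rows 8-11 [P1,P2=10]: 1001  = hex 9
  rows 12-15 [P1,P2=11]: 1111  = hex F
Output column (row 0 .. row 15) = 1010111110011111
Output column grouped in 4s = 1010 1111 1001 1111 = 0xAF9F
Convert to decimal digit by digit (value = value*16 + digit):
  A -> 10
  10*16 + 15 (F) = 175
  175*16 + 9 = 2809
  2809*16 + 15 (F) = 44959
Decimal = 44959

44959


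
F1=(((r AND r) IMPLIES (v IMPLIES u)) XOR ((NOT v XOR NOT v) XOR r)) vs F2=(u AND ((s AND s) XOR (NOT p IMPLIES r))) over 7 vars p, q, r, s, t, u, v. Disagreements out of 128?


F1 = (((r AND r) IMPLIES (v IMPLIES u)) XOR ((NOT v XOR NOT v) XOR r))
F2 = (u AND ((s AND s) XOR (NOT p IMPLIES r)))
Evaluate both on each of 128 rows (bits = p,q,r,s,t,u,v):
  row 0 [0000000]: F1=1 F2=0 (differ) -> 1
  row 1 [0000001]: F1=1 F2=0 (differ) -> 1
  row 2 [0000010]: F1=1 F2=0 (differ) -> 1
  row 3 [0000011]: F1=1 F2=0 (differ) -> 1
  row 4 [0000100]: F1=1 F2=0 (differ) -> 1
  (every remaining row is evaluated the same way; all 128 results are listed next)
Full result column, 8 rows per line (p,q,r,s fixed per line; t,u,v runs 000..111 left to right):
  rows 0-7 [p,q,r,s=0000]: 11111111  (ones: 8)
  rows 8-15 [p,q,r,s=0001]: 11001100  (ones: 4)
  rows 16-23 [p,q,r,s=0010]: 01110111  (ones: 6)
  rows 24-31 [p,q,r,s=0011]: 01000100  (ones: 2)
  rows 32-39 [p,q,r,s=0100]: 11111111  (ones: 8)
  rows 40-47 [p,q,r,s=0101]: 11001100  (ones: 4)
  rows 48-55 [p,q,r,s=0110]: 01110111  (ones: 6)
  rows 56-63 [p,q,r,s=0111]: 01000100  (ones: 2)
  rows 64-71 [p,q,r,s=1000]: 11001100  (ones: 4)
  rows 72-79 [p,q,r,s=1001]: 11111111  (ones: 8)
  rows 80-87 [p,q,r,s=1010]: 01110111  (ones: 6)
  rows 88-95 [p,q,r,s=1011]: 01000100  (ones: 2)
  rows 96-103 [p,q,r,s=1100]: 11001100  (ones: 4)
  rows 104-111 [p,q,r,s=1101]: 11111111  (ones: 8)
  rows 112-119 [p,q,r,s=1110]: 01110111  (ones: 6)
  rows 120-127 [p,q,r,s=1111]: 01000100  (ones: 2)
Disagreements = 8+4+6+2+8+4+6+2+4+8+6+2+4+8+6+2 = 80

80


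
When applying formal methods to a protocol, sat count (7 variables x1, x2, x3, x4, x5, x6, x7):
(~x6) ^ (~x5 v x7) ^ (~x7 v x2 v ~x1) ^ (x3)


CNF with 4 clauses over 7 vars (128 assignments).
An assignment satisfies CNF iff every clause has >=1 true literal.
Check each row (bits = x1,x2,x3,x4,x5,x6,x7; clause T/F shown):
  row 0 [0000000]: clauses=TTTF -> 0
  row 1 [0000001]: clauses=TTTF -> 0
  row 2 [0000010]: clauses=FTTF -> 0
  row 3 [0000011]: clauses=FTTF -> 0
  row 4 [0000100]: clauses=TFTF -> 0
  (every remaining row is evaluated the same way; all 128 results are listed next)
Full result column, 8 rows per line (x1,x2,x3,x4 fixed per line; x5,x6,x7 runs 000..111 left to right):
  rows 0-7 [x1,x2,x3,x4=0000]: 00000000  (ones: 0)
  rows 8-15 [x1,x2,x3,x4=0001]: 00000000  (ones: 0)
  rows 16-23 [x1,x2,x3,x4=0010]: 11000100  (ones: 3)
  rows 24-31 [x1,x2,x3,x4=0011]: 11000100  (ones: 3)
  rows 32-39 [x1,x2,x3,x4=0100]: 00000000  (ones: 0)
  rows 40-47 [x1,x2,x3,x4=0101]: 00000000  (ones: 0)
  rows 48-55 [x1,x2,x3,x4=0110]: 11000100  (ones: 3)
  rows 56-63 [x1,x2,x3,x4=0111]: 11000100  (ones: 3)
  rows 64-71 [x1,x2,x3,x4=1000]: 00000000  (ones: 0)
  rows 72-79 [x1,x2,x3,x4=1001]: 00000000  (ones: 0)
  rows 80-87 [x1,x2,x3,x4=1010]: 10000000  (ones: 1)
  rows 88-95 [x1,x2,x3,x4=1011]: 10000000  (ones: 1)
  rows 96-103 [x1,x2,x3,x4=1100]: 00000000  (ones: 0)
  rows 104-111 [x1,x2,x3,x4=1101]: 00000000  (ones: 0)
  rows 112-119 [x1,x2,x3,x4=1110]: 11000100  (ones: 3)
  rows 120-127 [x1,x2,x3,x4=1111]: 11000100  (ones: 3)
Satisfying assignments = 0+0+3+3+0+0+3+3+0+0+1+1+0+0+3+3 = 20

20


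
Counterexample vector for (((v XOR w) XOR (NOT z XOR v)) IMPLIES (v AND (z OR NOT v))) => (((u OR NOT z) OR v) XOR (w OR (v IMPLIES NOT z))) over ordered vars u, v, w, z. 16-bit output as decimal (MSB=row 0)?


F1 = (((v XOR w) XOR (NOT z XOR v)) IMPLIES (v AND (z OR NOT v)))
F2 = (((u OR NOT z) OR v) XOR (w OR (v IMPLIES NOT z)))
Counterexample to F1=>F2 is where F1=1 and F2=0.
Evaluate each row (bits = u,v,w,z, MSB first):
  row 0 [0000]: F1=0 F2=0 -> F1&~F2 -> 0
  row 1 [0001]: F1=1 F2=1 -> F1&~F2 -> 0
  row 2 [0010]: F1=1 F2=0 -> F1&~F2 -> 1
  row 3 [0011]: F1=0 F2=1 -> F1&~F2 -> 0
  row 4 [0100]: F1=0 F2=0 -> F1&~F2 -> 0
  row 5 [0101]: F1=1 F2=1 -> F1&~F2 -> 0
  row 6 [0110]: F1=1 F2=0 -> F1&~F2 -> 1
  row 7 [0111]: F1=1 F2=0 -> F1&~F2 -> 1
  row 8 [1000]: F1=0 F2=0 -> F1&~F2 -> 0
  row 9 [1001]: F1=1 F2=0 -> F1&~F2 -> 1
  row 10 [1010]: F1=1 F2=0 -> F1&~F2 -> 1
  row 11 [1011]: F1=0 F2=0 -> F1&~F2 -> 0
  row 12 [1100]: F1=0 F2=0 -> F1&~F2 -> 0
  row 13 [1101]: F1=1 F2=1 -> F1&~F2 -> 0
  row 14 [1110]: F1=1 F2=0 -> F1&~F2 -> 1
  row 15 [1111]: F1=1 F2=0 -> F1&~F2 -> 1
Full result column, 4 rows per line (u,v fixed per line; w,z runs 00..11 left to right):
  rows 0-3 [u,v=00]: 0010  = hex 2
  rows 4-7 [u,v=01]: 0011  = hex 3
  rows 8-11 [u,v=10]: 0110  = hex 6
  rows 12-15 [u,v=11]: 0011  = hex 3
Counterexample vector (row 0 .. row 15) = 0010001101100011
Output column grouped in 4s = 0010 0011 0110 0011 = 0x2363
Convert to decimal digit by digit (value = value*16 + digit):
  2 -> 2
  2*16 + 3 = 35
  35*16 + 6 = 566
  566*16 + 3 = 9059
Decimal = 9059

9059


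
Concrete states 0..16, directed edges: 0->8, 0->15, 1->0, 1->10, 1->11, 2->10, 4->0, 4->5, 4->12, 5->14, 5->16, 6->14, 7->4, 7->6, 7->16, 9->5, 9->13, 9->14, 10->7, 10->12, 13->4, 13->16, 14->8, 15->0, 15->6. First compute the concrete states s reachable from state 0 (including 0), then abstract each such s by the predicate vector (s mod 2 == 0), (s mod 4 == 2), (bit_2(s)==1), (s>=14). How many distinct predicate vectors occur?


BFS from 0:
Concrete reachable: {0, 6, 8, 14, 15}
Abstract via predicates (s mod 2 == 0), (s mod 4 == 2), (bit_2(s)==1), (s>=14):
  (0,0,1,1) <- {15}
  (1,0,0,0) <- {0, 8}
  (1,1,1,0) <- {6}
  (1,1,1,1) <- {14}
Distinct abstract states = 4

4


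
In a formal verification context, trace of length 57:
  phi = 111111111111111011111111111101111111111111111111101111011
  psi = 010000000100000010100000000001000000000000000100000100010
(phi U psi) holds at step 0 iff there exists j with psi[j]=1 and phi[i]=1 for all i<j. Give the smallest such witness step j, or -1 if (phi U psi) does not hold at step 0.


(phi U psi) at 0: need smallest j with psi[j]=1 and phi[i]=1 for all i in [0,j).
Scan from step 0:
  step 0: phi=1, psi=0 -> continue
  step 1: psi=1 and phi held for [0,1) -> witness found
Witness step = 1

1


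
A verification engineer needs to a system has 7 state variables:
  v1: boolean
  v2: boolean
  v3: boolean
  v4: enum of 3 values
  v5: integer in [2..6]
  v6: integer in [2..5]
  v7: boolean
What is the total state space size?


State space = product of domain sizes of all variables.
Domain sizes:
  v1 (boolean): 2
  v2 (boolean): 2
  v3 (boolean): 2
  v4 (enum of 3 values): 3
  v5 (integer in [2..6]): 5
  v6 (integer in [2..5]): 4
  v7 (boolean): 2
Product = 2 * 2 * 2 * 3 * 5 * 4 * 2 = 960

960


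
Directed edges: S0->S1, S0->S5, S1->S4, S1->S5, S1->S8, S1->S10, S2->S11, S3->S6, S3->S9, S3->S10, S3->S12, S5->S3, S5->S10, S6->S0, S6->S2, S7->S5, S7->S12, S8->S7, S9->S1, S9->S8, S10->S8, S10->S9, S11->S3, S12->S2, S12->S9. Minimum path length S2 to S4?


BFS layer-by-layer from S2:
  dist 0: {S2}
  dist 1: {S11}
  dist 2: {S3}
  dist 3: {S6, S9, S10, S12}
  dist 4: {S0, S1, S8}
  dist 5: {S4, S5, S7}
  -> S4 reached at distance 5
Shortest path length = 5

5


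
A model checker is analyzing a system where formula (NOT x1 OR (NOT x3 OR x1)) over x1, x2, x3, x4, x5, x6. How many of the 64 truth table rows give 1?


Formula: (NOT x1 OR (NOT x3 OR x1)) over 6 vars (64 rows)
Evaluate each row (x1, x2, x3, x4, x5, x6 as bits, MSB first):
  row 0 [000000]: (NOT 0 OR (NOT 0 OR 0)) -> 1
  row 1 [000001]: (NOT 0 OR (NOT 0 OR 0)) -> 1
  row 2 [000010]: (NOT 0 OR (NOT 0 OR 0)) -> 1
  row 3 [000011]: (NOT 0 OR (NOT 0 OR 0)) -> 1
  row 4 [000100]: (NOT 0 OR (NOT 0 OR 0)) -> 1
  (every remaining row is evaluated the same way; all 64 results are listed next)
Full result column, 8 rows per line (x1,x2,x3 fixed per line; x4,x5,x6 runs 000..111 left to right):
  rows 0-7 [x1,x2,x3=000]: 11111111  (ones: 8)
  rows 8-15 [x1,x2,x3=001]: 11111111  (ones: 8)
  rows 16-23 [x1,x2,x3=010]: 11111111  (ones: 8)
  rows 24-31 [x1,x2,x3=011]: 11111111  (ones: 8)
  rows 32-39 [x1,x2,x3=100]: 11111111  (ones: 8)
  rows 40-47 [x1,x2,x3=101]: 11111111  (ones: 8)
  rows 48-55 [x1,x2,x3=110]: 11111111  (ones: 8)
  rows 56-63 [x1,x2,x3=111]: 11111111  (ones: 8)
Count of 1-rows = 8+8+8+8+8+8+8+8 = 64

64


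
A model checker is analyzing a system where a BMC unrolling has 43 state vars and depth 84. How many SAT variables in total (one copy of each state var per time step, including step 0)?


BMC unrolls to depth k, creating one copy of each state var for steps 0..k.
Step count = 84 + 1 = 85 (steps 0 through 84)
Vars per step = 43
Total = 43 * 85 = 3655

3655


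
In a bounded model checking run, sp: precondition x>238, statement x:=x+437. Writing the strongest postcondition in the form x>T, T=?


Formula: sp(P, x:=E) = exists old_x. (x = E[old_x/x]) AND P[old_x/x] (old_x is the value of x before the assignment; eliminate old_x by solving x = E[old_x/x] for old_x)
Step 1: Precondition P: x>238, i.e. old_x > 238
Step 2: Assignment gives x = old_x + 437, so old_x = x - 437
Step 3: Substitute into P: x - 437 > 238
Step 4: Simplify: x > 238+437 = 675

675


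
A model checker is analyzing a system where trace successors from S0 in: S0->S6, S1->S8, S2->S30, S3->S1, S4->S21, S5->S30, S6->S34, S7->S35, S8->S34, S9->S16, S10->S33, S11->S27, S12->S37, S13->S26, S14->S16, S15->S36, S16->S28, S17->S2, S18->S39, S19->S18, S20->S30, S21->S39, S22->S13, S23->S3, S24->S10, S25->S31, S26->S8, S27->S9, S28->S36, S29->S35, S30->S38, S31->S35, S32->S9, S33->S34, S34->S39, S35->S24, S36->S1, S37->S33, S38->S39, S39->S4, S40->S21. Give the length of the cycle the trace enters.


Trace from S0 until a state repeats:
  S0 -> S6 -> S34 -> S39 -> S4 -> S21 -> S39
S39 first seen at step 3, revisited at step 6.
Cycle length = 6 - 3 = 3

3


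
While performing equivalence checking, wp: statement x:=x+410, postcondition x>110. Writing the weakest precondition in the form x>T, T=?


Formula: wp(x:=E, P) = P[E/x] (substitute E for x in postcondition)
Step 1: Postcondition: x>110
Step 2: Substitute x+410 for x: x+410>110
Step 3: Solve for x: x > 110-410 = -300

-300


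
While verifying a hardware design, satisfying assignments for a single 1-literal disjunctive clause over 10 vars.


Step 1: Total=2^10=1024
Step 2: Unsat when all 1 false: 2^9=512
Step 3: Sat=1024-512=512

512


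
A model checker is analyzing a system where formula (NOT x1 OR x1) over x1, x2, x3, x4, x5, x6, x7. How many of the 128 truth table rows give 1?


Formula: (NOT x1 OR x1) over 7 vars (128 rows)
Evaluate each row (x1, x2, x3, x4, x5, x6, x7 as bits, MSB first):
  row 0 [0000000]: (NOT 0 OR 0) -> 1
  row 1 [0000001]: (NOT 0 OR 0) -> 1
  row 2 [0000010]: (NOT 0 OR 0) -> 1
  row 3 [0000011]: (NOT 0 OR 0) -> 1
  row 4 [0000100]: (NOT 0 OR 0) -> 1
  (every remaining row is evaluated the same way; all 128 results are listed next)
Full result column, 8 rows per line (x1,x2,x3,x4 fixed per line; x5,x6,x7 runs 000..111 left to right):
  rows 0-7 [x1,x2,x3,x4=0000]: 11111111  (ones: 8)
  rows 8-15 [x1,x2,x3,x4=0001]: 11111111  (ones: 8)
  rows 16-23 [x1,x2,x3,x4=0010]: 11111111  (ones: 8)
  rows 24-31 [x1,x2,x3,x4=0011]: 11111111  (ones: 8)
  rows 32-39 [x1,x2,x3,x4=0100]: 11111111  (ones: 8)
  rows 40-47 [x1,x2,x3,x4=0101]: 11111111  (ones: 8)
  rows 48-55 [x1,x2,x3,x4=0110]: 11111111  (ones: 8)
  rows 56-63 [x1,x2,x3,x4=0111]: 11111111  (ones: 8)
  rows 64-71 [x1,x2,x3,x4=1000]: 11111111  (ones: 8)
  rows 72-79 [x1,x2,x3,x4=1001]: 11111111  (ones: 8)
  rows 80-87 [x1,x2,x3,x4=1010]: 11111111  (ones: 8)
  rows 88-95 [x1,x2,x3,x4=1011]: 11111111  (ones: 8)
  rows 96-103 [x1,x2,x3,x4=1100]: 11111111  (ones: 8)
  rows 104-111 [x1,x2,x3,x4=1101]: 11111111  (ones: 8)
  rows 112-119 [x1,x2,x3,x4=1110]: 11111111  (ones: 8)
  rows 120-127 [x1,x2,x3,x4=1111]: 11111111  (ones: 8)
Count of 1-rows = 8+8+8+8+8+8+8+8+8+8+8+8+8+8+8+8 = 128

128


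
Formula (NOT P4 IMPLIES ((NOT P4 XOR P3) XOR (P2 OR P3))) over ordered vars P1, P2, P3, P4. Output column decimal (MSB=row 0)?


Formula: (NOT P4 IMPLIES ((NOT P4 XOR P3) XOR (P2 OR P3))) over P1, P2, P3, P4 (16 rows)
Evaluate each row (bits = P1,P2,P3,P4, MSB first):
  row 0 [0000]: (NOT 0 IMPLIES ((NOT 0 XOR 0) XOR (0 OR 0))) -> 1
  row 1 [0001]: (NOT 1 IMPLIES ((NOT 1 XOR 0) XOR (0 OR 0))) -> 1
  row 2 [0010]: (NOT 0 IMPLIES ((NOT 0 XOR 1) XOR (0 OR 1))) -> 1
  row 3 [0011]: (NOT 1 IMPLIES ((NOT 1 XOR 1) XOR (0 OR 1))) -> 1
  row 4 [0100]: (NOT 0 IMPLIES ((NOT 0 XOR 0) XOR (1 OR 0))) -> 0
  row 5 [0101]: (NOT 1 IMPLIES ((NOT 1 XOR 0) XOR (1 OR 0))) -> 1
  row 6 [0110]: (NOT 0 IMPLIES ((NOT 0 XOR 1) XOR (1 OR 1))) -> 1
  row 7 [0111]: (NOT 1 IMPLIES ((NOT 1 XOR 1) XOR (1 OR 1))) -> 1
  row 8 [1000]: (NOT 0 IMPLIES ((NOT 0 XOR 0) XOR (0 OR 0))) -> 1
  row 9 [1001]: (NOT 1 IMPLIES ((NOT 1 XOR 0) XOR (0 OR 0))) -> 1
  row 10 [1010]: (NOT 0 IMPLIES ((NOT 0 XOR 1) XOR (0 OR 1))) -> 1
  row 11 [1011]: (NOT 1 IMPLIES ((NOT 1 XOR 1) XOR (0 OR 1))) -> 1
  row 12 [1100]: (NOT 0 IMPLIES ((NOT 0 XOR 0) XOR (1 OR 0))) -> 0
  row 13 [1101]: (NOT 1 IMPLIES ((NOT 1 XOR 0) XOR (1 OR 0))) -> 1
  row 14 [1110]: (NOT 0 IMPLIES ((NOT 0 XOR 1) XOR (1 OR 1))) -> 1
  row 15 [1111]: (NOT 1 IMPLIES ((NOT 1 XOR 1) XOR (1 OR 1))) -> 1
Full result column, 4 rows per line (P1,P2 fixed per line; P3,P4 runs 00..11 left to right):
  rows 0-3 [P1,P2=00]: 1111  = hex F
  rows 4-7 [P1,P2=01]: 0111  = hex 7
  rows 8-11 [P1,P2=10]: 1111  = hex F
  rows 12-15 [P1,P2=11]: 0111  = hex 7
Output column (row 0 .. row 15) = 1111011111110111
Output column grouped in 4s = 1111 0111 1111 0111 = 0xF7F7
Convert to decimal digit by digit (value = value*16 + digit):
  F -> 15
  15*16 + 7 = 247
  247*16 + 15 (F) = 3967
  3967*16 + 7 = 63479
Decimal = 63479

63479


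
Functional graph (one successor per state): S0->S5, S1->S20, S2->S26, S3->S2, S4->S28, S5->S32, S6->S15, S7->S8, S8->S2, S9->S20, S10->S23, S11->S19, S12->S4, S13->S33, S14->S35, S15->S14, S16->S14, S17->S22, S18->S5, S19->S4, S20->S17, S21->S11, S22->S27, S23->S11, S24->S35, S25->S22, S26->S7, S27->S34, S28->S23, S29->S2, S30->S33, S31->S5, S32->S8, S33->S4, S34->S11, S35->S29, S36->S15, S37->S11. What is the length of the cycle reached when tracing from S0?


Trace from S0 until a state repeats:
  S0 -> S5 -> S32 -> S8 -> S2 -> S26 -> S7 -> S8
S8 first seen at step 3, revisited at step 7.
Cycle length = 7 - 3 = 4

4


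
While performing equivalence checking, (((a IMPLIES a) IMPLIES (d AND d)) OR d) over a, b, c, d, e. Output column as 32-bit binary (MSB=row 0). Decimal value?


Formula: (((a IMPLIES a) IMPLIES (d AND d)) OR d) over a, b, c, d, e (32 rows)
Evaluate each row (bits = a,b,c,d,e, MSB first):
  row 0 [00000]: (((0 IMPLIES 0) IMPLIES (0 AND 0)) OR 0) -> 0
  row 1 [00001]: (((0 IMPLIES 0) IMPLIES (0 AND 0)) OR 0) -> 0
  row 2 [00010]: (((0 IMPLIES 0) IMPLIES (1 AND 1)) OR 1) -> 1
  row 3 [00011]: (((0 IMPLIES 0) IMPLIES (1 AND 1)) OR 1) -> 1
  row 4 [00100]: (((0 IMPLIES 0) IMPLIES (0 AND 0)) OR 0) -> 0
  row 5 [00101]: (((0 IMPLIES 0) IMPLIES (0 AND 0)) OR 0) -> 0
  row 6 [00110]: (((0 IMPLIES 0) IMPLIES (1 AND 1)) OR 1) -> 1
  row 7 [00111]: (((0 IMPLIES 0) IMPLIES (1 AND 1)) OR 1) -> 1
  row 8 [01000]: (((0 IMPLIES 0) IMPLIES (0 AND 0)) OR 0) -> 0
  row 9 [01001]: (((0 IMPLIES 0) IMPLIES (0 AND 0)) OR 0) -> 0
  row 10 [01010]: (((0 IMPLIES 0) IMPLIES (1 AND 1)) OR 1) -> 1
  row 11 [01011]: (((0 IMPLIES 0) IMPLIES (1 AND 1)) OR 1) -> 1
  row 12 [01100]: (((0 IMPLIES 0) IMPLIES (0 AND 0)) OR 0) -> 0
  row 13 [01101]: (((0 IMPLIES 0) IMPLIES (0 AND 0)) OR 0) -> 0
  row 14 [01110]: (((0 IMPLIES 0) IMPLIES (1 AND 1)) OR 1) -> 1
  row 15 [01111]: (((0 IMPLIES 0) IMPLIES (1 AND 1)) OR 1) -> 1
  row 16 [10000]: (((1 IMPLIES 1) IMPLIES (0 AND 0)) OR 0) -> 0
  row 17 [10001]: (((1 IMPLIES 1) IMPLIES (0 AND 0)) OR 0) -> 0
  row 18 [10010]: (((1 IMPLIES 1) IMPLIES (1 AND 1)) OR 1) -> 1
  row 19 [10011]: (((1 IMPLIES 1) IMPLIES (1 AND 1)) OR 1) -> 1
  row 20 [10100]: (((1 IMPLIES 1) IMPLIES (0 AND 0)) OR 0) -> 0
  row 21 [10101]: (((1 IMPLIES 1) IMPLIES (0 AND 0)) OR 0) -> 0
  row 22 [10110]: (((1 IMPLIES 1) IMPLIES (1 AND 1)) OR 1) -> 1
  row 23 [10111]: (((1 IMPLIES 1) IMPLIES (1 AND 1)) OR 1) -> 1
  row 24 [11000]: (((1 IMPLIES 1) IMPLIES (0 AND 0)) OR 0) -> 0
  row 25 [11001]: (((1 IMPLIES 1) IMPLIES (0 AND 0)) OR 0) -> 0
  row 26 [11010]: (((1 IMPLIES 1) IMPLIES (1 AND 1)) OR 1) -> 1
  row 27 [11011]: (((1 IMPLIES 1) IMPLIES (1 AND 1)) OR 1) -> 1
  row 28 [11100]: (((1 IMPLIES 1) IMPLIES (0 AND 0)) OR 0) -> 0
  row 29 [11101]: (((1 IMPLIES 1) IMPLIES (0 AND 0)) OR 0) -> 0
  row 30 [11110]: (((1 IMPLIES 1) IMPLIES (1 AND 1)) OR 1) -> 1
  row 31 [11111]: (((1 IMPLIES 1) IMPLIES (1 AND 1)) OR 1) -> 1
Full result column, 4 rows per line (a,b,c fixed per line; d,e runs 00..11 left to right):
  rows 0-3 [a,b,c=000]: 0011  = hex 3
  rows 4-7 [a,b,c=001]: 0011  = hex 3
  rows 8-11 [a,b,c=010]: 0011  = hex 3
  rows 12-15 [a,b,c=011]: 0011  = hex 3
  rows 16-19 [a,b,c=100]: 0011  = hex 3
  rows 20-23 [a,b,c=101]: 0011  = hex 3
  rows 24-27 [a,b,c=110]: 0011  = hex 3
  rows 28-31 [a,b,c=111]: 0011  = hex 3
Output column (row 0 .. row 31) = 00110011001100110011001100110011
Output column grouped in 4s = 0011 0011 0011 0011 0011 0011 0011 0011 = 0x33333333
Convert to decimal digit by digit (value = value*16 + digit):
  3 -> 3
  3*16 + 3 = 51
  51*16 + 3 = 819
  819*16 + 3 = 13107
  13107*16 + 3 = 209715
  209715*16 + 3 = 3355443
  3355443*16 + 3 = 53687091
  53687091*16 + 3 = 858993459
Decimal = 858993459

858993459


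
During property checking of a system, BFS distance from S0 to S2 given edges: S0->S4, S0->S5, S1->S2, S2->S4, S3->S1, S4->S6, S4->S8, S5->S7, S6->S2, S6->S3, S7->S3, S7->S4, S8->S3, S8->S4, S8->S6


BFS layer-by-layer from S0:
  dist 0: {S0}
  dist 1: {S4, S5}
  dist 2: {S6, S7, S8}
  dist 3: {S2, S3}
  -> S2 reached at distance 3
Shortest path length = 3

3


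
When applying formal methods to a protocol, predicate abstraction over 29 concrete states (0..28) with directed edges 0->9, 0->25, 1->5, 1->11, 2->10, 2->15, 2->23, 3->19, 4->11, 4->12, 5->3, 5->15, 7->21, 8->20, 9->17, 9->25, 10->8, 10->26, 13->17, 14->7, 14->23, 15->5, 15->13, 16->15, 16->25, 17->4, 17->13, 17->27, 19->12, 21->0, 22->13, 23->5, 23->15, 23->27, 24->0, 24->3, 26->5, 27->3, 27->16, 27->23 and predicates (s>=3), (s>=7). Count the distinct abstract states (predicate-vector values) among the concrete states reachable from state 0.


BFS from 0:
Concrete reachable: {0, 3, 4, 5, 9, 11, 12, 13, 15, 16, 17, 19, 23, 25, 27}
Abstract via predicates (s>=3), (s>=7):
  (0,0) <- {0}
  (1,0) <- {3, 4, 5}
  (1,1) <- {9, 11, 12, 13, 15, 16, 17, 19, 23, 25, 27}
Distinct abstract states = 3

3


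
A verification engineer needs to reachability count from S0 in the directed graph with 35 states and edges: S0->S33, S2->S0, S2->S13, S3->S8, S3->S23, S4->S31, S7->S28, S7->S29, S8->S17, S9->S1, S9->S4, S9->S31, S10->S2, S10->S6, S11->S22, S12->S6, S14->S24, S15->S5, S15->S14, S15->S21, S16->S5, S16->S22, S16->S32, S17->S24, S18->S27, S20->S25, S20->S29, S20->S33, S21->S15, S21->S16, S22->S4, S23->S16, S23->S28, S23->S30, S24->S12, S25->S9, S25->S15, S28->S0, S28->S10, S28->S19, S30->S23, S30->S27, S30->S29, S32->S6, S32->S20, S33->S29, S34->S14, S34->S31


BFS from S0:
  layer 0: {S0}
  layer 1: {S33}
  layer 2: {S29}
Reachable set: {S0, S29, S33}
Count = 3

3


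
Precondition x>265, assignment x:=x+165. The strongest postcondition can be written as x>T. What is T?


Formula: sp(P, x:=E) = exists old_x. (x = E[old_x/x]) AND P[old_x/x] (old_x is the value of x before the assignment; eliminate old_x by solving x = E[old_x/x] for old_x)
Step 1: Precondition P: x>265, i.e. old_x > 265
Step 2: Assignment gives x = old_x + 165, so old_x = x - 165
Step 3: Substitute into P: x - 165 > 265
Step 4: Simplify: x > 265+165 = 430

430


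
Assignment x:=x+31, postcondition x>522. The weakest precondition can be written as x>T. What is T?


Formula: wp(x:=E, P) = P[E/x] (substitute E for x in postcondition)
Step 1: Postcondition: x>522
Step 2: Substitute x+31 for x: x+31>522
Step 3: Solve for x: x > 522-31 = 491

491


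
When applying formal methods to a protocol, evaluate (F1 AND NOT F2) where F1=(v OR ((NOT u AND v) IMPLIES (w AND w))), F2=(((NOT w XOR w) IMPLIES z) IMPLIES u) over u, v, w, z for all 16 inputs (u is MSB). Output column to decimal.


F1 = (v OR ((NOT u AND v) IMPLIES (w AND w)))
F2 = (((NOT w XOR w) IMPLIES z) IMPLIES u)
Counterexample to F1=>F2 is where F1=1 and F2=0.
Evaluate each row (bits = u,v,w,z, MSB first):
  row 0 [0000]: F1=1 F2=1 -> F1&~F2 -> 0
  row 1 [0001]: F1=1 F2=0 -> F1&~F2 -> 1
  row 2 [0010]: F1=1 F2=1 -> F1&~F2 -> 0
  row 3 [0011]: F1=1 F2=0 -> F1&~F2 -> 1
  row 4 [0100]: F1=1 F2=1 -> F1&~F2 -> 0
  row 5 [0101]: F1=1 F2=0 -> F1&~F2 -> 1
  row 6 [0110]: F1=1 F2=1 -> F1&~F2 -> 0
  row 7 [0111]: F1=1 F2=0 -> F1&~F2 -> 1
  row 8 [1000]: F1=1 F2=1 -> F1&~F2 -> 0
  row 9 [1001]: F1=1 F2=1 -> F1&~F2 -> 0
  row 10 [1010]: F1=1 F2=1 -> F1&~F2 -> 0
  row 11 [1011]: F1=1 F2=1 -> F1&~F2 -> 0
  row 12 [1100]: F1=1 F2=1 -> F1&~F2 -> 0
  row 13 [1101]: F1=1 F2=1 -> F1&~F2 -> 0
  row 14 [1110]: F1=1 F2=1 -> F1&~F2 -> 0
  row 15 [1111]: F1=1 F2=1 -> F1&~F2 -> 0
Full result column, 4 rows per line (u,v fixed per line; w,z runs 00..11 left to right):
  rows 0-3 [u,v=00]: 0101  = hex 5
  rows 4-7 [u,v=01]: 0101  = hex 5
  rows 8-11 [u,v=10]: 0000  = hex 0
  rows 12-15 [u,v=11]: 0000  = hex 0
Counterexample vector (row 0 .. row 15) = 0101010100000000
Output column grouped in 4s = 0101 0101 0000 0000 = 0x5500
Convert to decimal digit by digit (value = value*16 + digit):
  5 -> 5
  5*16 + 5 = 85
  85*16 + 0 = 1360
  1360*16 + 0 = 21760
Decimal = 21760

21760


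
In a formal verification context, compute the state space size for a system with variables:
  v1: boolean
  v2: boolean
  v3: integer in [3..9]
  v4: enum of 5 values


State space = product of domain sizes of all variables.
Domain sizes:
  v1 (boolean): 2
  v2 (boolean): 2
  v3 (integer in [3..9]): 7
  v4 (enum of 5 values): 5
Product = 2 * 2 * 7 * 5 = 140

140


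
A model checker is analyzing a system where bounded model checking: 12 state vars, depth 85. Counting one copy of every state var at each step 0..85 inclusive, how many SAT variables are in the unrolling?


BMC unrolls to depth k, creating one copy of each state var for steps 0..k.
Step count = 85 + 1 = 86 (steps 0 through 85)
Vars per step = 12
Total = 12 * 86 = 1032

1032


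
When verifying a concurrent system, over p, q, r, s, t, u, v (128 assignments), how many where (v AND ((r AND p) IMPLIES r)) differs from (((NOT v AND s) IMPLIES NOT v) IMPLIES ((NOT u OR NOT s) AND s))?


F1 = (v AND ((r AND p) IMPLIES r))
F2 = (((NOT v AND s) IMPLIES NOT v) IMPLIES ((NOT u OR NOT s) AND s))
Evaluate both on each of 128 rows (bits = p,q,r,s,t,u,v):
  row 0 [0000000]: F1=0 F2=0 -> 0
  row 1 [0000001]: F1=1 F2=0 (differ) -> 1
  row 2 [0000010]: F1=0 F2=0 -> 0
  row 3 [0000011]: F1=1 F2=0 (differ) -> 1
  row 4 [0000100]: F1=0 F2=0 -> 0
  (every remaining row is evaluated the same way; all 128 results are listed next)
Full result column, 8 rows per line (p,q,r,s fixed per line; t,u,v runs 000..111 left to right):
  rows 0-7 [p,q,r,s=0000]: 01010101  (ones: 4)
  rows 8-15 [p,q,r,s=0001]: 10011001  (ones: 4)
  rows 16-23 [p,q,r,s=0010]: 01010101  (ones: 4)
  rows 24-31 [p,q,r,s=0011]: 10011001  (ones: 4)
  rows 32-39 [p,q,r,s=0100]: 01010101  (ones: 4)
  rows 40-47 [p,q,r,s=0101]: 10011001  (ones: 4)
  rows 48-55 [p,q,r,s=0110]: 01010101  (ones: 4)
  rows 56-63 [p,q,r,s=0111]: 10011001  (ones: 4)
  rows 64-71 [p,q,r,s=1000]: 01010101  (ones: 4)
  rows 72-79 [p,q,r,s=1001]: 10011001  (ones: 4)
  rows 80-87 [p,q,r,s=1010]: 01010101  (ones: 4)
  rows 88-95 [p,q,r,s=1011]: 10011001  (ones: 4)
  rows 96-103 [p,q,r,s=1100]: 01010101  (ones: 4)
  rows 104-111 [p,q,r,s=1101]: 10011001  (ones: 4)
  rows 112-119 [p,q,r,s=1110]: 01010101  (ones: 4)
  rows 120-127 [p,q,r,s=1111]: 10011001  (ones: 4)
Disagreements = 4+4+4+4+4+4+4+4+4+4+4+4+4+4+4+4 = 64

64
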